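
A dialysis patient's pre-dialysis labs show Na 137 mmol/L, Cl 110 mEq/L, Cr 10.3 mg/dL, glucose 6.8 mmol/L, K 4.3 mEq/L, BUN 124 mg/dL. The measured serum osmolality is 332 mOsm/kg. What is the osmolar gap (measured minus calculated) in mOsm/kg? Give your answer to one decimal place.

6.9 mOsm/kg

Calculated osmolality = 2·Na + glucose + BUN/2.8
= 2·137 + 6.8 + 124/2.8
= 274 + 6.80 + 44.29
= 325.09 mOsm/kg ≈ 325.1 mOsm/kg
Osmolar gap = measured − calculated = 332 − 325.1 = 6.9 mOsm/kg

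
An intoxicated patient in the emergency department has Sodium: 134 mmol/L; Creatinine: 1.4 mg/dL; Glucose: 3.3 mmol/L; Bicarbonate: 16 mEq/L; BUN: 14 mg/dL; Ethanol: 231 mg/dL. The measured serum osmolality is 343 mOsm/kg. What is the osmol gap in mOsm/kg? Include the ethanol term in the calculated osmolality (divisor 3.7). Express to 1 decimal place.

4.3 mOsm/kg

Calculated osmolality = 2·Na + glucose + BUN/2.8 + ethanol/3.7
= 2·134 + 3.3 + 14/2.8 + 231/3.7
= 268 + 3.30 + 5 + 62.43
= 338.73 mOsm/kg ≈ 338.7 mOsm/kg
Osmolar gap = measured − calculated = 343 − 338.7 = 4.3 mOsm/kg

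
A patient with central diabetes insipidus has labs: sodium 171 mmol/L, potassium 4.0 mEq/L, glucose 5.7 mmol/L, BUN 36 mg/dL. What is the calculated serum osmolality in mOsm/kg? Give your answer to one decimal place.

360.6 mOsm/kg

Calculated osmolality = 2·Na + glucose + BUN/2.8
= 2·171 + 5.7 + 36/2.8
= 342 + 5.70 + 12.86
= 360.56 mOsm/kg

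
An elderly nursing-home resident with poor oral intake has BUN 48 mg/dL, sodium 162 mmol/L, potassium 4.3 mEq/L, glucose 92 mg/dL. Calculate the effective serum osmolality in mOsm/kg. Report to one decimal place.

Effective osmolality excludes urea (freely permeant across cell membranes):
2·Na + glucose/18
= 2·162 + 92/18
= 324 + 5.11
= 329.11 mOsm/kg

329.1 mOsm/kg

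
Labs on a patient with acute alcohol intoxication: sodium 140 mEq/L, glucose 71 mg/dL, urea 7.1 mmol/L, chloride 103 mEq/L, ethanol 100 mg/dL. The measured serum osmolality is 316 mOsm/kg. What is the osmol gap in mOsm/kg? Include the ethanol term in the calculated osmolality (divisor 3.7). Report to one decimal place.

Calculated osmolality = 2·Na + glucose/18 + urea + ethanol/3.7
= 2·140 + 71/18 + 7.1 + 100/3.7
= 280 + 3.94 + 7.10 + 27.03
= 318.07 mOsm/kg ≈ 318.1 mOsm/kg
Osmolar gap = measured − calculated = 316 − 318.1 = -2.1 mOsm/kg

-2.1 mOsm/kg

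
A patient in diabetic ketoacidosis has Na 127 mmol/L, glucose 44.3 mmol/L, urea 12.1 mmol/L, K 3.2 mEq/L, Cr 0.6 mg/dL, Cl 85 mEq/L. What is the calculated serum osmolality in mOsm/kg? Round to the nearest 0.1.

Calculated osmolality = 2·Na + glucose + urea
= 2·127 + 44.3 + 12.1
= 254 + 44.30 + 12.10
= 310.4 mOsm/kg

310.4 mOsm/kg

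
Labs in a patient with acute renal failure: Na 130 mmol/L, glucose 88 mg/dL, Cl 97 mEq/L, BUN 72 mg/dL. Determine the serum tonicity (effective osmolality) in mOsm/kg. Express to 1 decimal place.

Effective osmolality excludes urea (freely permeant across cell membranes):
2·Na + glucose/18
= 2·130 + 88/18
= 260 + 4.89
= 264.89 mOsm/kg

264.9 mOsm/kg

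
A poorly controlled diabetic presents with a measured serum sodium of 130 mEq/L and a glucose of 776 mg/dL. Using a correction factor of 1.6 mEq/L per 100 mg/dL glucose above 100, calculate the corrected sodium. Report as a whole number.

Corrected Na = measured Na + 1.6 · (glucose − 100)/100
= 130 + 1.6 · (776 − 100)/100
= 130 + 10.8
= 140.8 mEq/L

141 mEq/L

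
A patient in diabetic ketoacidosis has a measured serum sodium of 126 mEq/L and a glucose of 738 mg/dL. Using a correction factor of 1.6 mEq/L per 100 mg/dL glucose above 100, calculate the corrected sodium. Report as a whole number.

136 mEq/L

Corrected Na = measured Na + 1.6 · (glucose − 100)/100
= 126 + 1.6 · (738 − 100)/100
= 126 + 10.2
= 136.2 mEq/L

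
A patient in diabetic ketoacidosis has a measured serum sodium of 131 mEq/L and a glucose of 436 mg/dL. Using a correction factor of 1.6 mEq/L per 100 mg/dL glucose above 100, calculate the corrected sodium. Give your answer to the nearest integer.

Corrected Na = measured Na + 1.6 · (glucose − 100)/100
= 131 + 1.6 · (436 − 100)/100
= 131 + 5.4
= 136.4 mEq/L

136 mEq/L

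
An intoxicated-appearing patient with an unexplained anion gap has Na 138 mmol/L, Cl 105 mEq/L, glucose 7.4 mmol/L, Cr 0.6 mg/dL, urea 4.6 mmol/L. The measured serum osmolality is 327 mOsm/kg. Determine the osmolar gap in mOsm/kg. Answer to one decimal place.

39.0 mOsm/kg

Calculated osmolality = 2·Na + glucose + urea
= 2·138 + 7.4 + 4.6
= 276 + 7.40 + 4.60
= 288 mOsm/kg ≈ 288.0 mOsm/kg
Osmolar gap = measured − calculated = 327 − 288.0 = 39.0 mOsm/kg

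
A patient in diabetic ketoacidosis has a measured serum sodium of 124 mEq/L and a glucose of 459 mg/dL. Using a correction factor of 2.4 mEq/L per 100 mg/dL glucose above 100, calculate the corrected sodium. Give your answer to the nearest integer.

Corrected Na = measured Na + 2.4 · (glucose − 100)/100
= 124 + 2.4 · (459 − 100)/100
= 124 + 8.6
= 132.6 mEq/L

133 mEq/L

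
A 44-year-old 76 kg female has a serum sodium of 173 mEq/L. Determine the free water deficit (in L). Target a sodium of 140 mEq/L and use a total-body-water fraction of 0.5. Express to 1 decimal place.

9.0 L

TBW = 0.5 · 76 = 38 L
Free water deficit = TBW · (Na/140 − 1)
= 38 · (173/140 − 1)
= 38 · 0.2357
= 8.96 L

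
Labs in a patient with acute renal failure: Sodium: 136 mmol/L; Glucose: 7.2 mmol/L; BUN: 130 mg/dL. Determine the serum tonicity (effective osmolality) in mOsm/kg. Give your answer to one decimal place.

279.2 mOsm/kg

Effective osmolality excludes urea (freely permeant across cell membranes):
2·Na + glucose
= 2·136 + 7.2
= 272 + 7.2
= 279.2 mOsm/kg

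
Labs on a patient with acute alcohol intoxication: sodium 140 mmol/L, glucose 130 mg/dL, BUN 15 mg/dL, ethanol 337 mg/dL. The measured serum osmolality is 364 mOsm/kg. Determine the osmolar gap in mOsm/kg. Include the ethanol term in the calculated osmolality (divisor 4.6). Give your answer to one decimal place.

-1.8 mOsm/kg

Calculated osmolality = 2·Na + glucose/18 + BUN/2.8 + ethanol/4.6
= 2·140 + 130/18 + 15/2.8 + 337/4.6
= 280 + 7.22 + 5.36 + 73.26
= 365.84 mOsm/kg ≈ 365.8 mOsm/kg
Osmolar gap = measured − calculated = 364 − 365.8 = -1.8 mOsm/kg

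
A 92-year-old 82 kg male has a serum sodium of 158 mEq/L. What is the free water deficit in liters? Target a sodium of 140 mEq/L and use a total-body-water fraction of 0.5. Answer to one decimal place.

5.3 L

TBW = 0.5 · 82 = 41 L
Free water deficit = TBW · (Na/140 − 1)
= 41 · (158/140 − 1)
= 41 · 0.1286
= 5.27 L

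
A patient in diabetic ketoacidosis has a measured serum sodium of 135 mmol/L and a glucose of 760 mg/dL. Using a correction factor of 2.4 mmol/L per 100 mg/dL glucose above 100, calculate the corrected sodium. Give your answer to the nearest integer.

Corrected Na = measured Na + 2.4 · (glucose − 100)/100
= 135 + 2.4 · (760 − 100)/100
= 135 + 15.8
= 150.8 mmol/L

151 mmol/L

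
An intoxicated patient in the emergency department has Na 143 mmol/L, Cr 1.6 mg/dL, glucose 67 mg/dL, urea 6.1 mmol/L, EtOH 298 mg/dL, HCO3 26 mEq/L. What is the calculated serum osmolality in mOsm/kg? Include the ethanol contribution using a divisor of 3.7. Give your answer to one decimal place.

376.4 mOsm/kg

Calculated osmolality = 2·Na + glucose/18 + urea + ethanol/3.7
= 2·143 + 67/18 + 6.1 + 298/3.7
= 286 + 3.72 + 6.10 + 80.54
= 376.36 mOsm/kg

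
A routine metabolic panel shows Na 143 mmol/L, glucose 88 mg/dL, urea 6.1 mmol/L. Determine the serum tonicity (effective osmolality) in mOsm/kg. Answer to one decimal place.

290.9 mOsm/kg

Effective osmolality excludes urea (freely permeant across cell membranes):
2·Na + glucose/18
= 2·143 + 88/18
= 286 + 4.89
= 290.89 mOsm/kg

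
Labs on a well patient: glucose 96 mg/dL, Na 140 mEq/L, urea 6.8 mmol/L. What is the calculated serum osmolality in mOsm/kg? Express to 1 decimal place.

Calculated osmolality = 2·Na + glucose/18 + urea
= 2·140 + 96/18 + 6.8
= 280 + 5.33 + 6.80
= 292.13 mOsm/kg

292.1 mOsm/kg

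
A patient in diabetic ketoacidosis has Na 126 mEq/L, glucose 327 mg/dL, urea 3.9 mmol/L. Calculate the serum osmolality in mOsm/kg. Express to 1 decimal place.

274.1 mOsm/kg

Calculated osmolality = 2·Na + glucose/18 + urea
= 2·126 + 327/18 + 3.9
= 252 + 18.17 + 3.90
= 274.07 mOsm/kg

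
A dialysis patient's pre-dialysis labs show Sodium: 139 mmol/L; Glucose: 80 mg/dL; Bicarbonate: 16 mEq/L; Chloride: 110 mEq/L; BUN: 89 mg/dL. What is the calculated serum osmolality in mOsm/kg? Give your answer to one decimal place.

Calculated osmolality = 2·Na + glucose/18 + BUN/2.8
= 2·139 + 80/18 + 89/2.8
= 278 + 4.44 + 31.79
= 314.23 mOsm/kg

314.2 mOsm/kg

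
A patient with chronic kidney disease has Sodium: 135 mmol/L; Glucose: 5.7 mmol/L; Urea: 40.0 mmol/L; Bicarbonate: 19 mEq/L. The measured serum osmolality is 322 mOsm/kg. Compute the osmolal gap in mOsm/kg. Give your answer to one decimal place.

6.3 mOsm/kg

Calculated osmolality = 2·Na + glucose + urea
= 2·135 + 5.7 + 40
= 270 + 5.70 + 40
= 315.7 mOsm/kg ≈ 315.7 mOsm/kg
Osmolar gap = measured − calculated = 322 − 315.7 = 6.3 mOsm/kg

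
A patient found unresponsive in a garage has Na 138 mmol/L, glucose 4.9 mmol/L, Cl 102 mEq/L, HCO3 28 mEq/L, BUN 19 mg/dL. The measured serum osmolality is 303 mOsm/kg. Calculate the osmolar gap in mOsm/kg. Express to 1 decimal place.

Calculated osmolality = 2·Na + glucose + BUN/2.8
= 2·138 + 4.9 + 19/2.8
= 276 + 4.90 + 6.79
= 287.69 mOsm/kg ≈ 287.7 mOsm/kg
Osmolar gap = measured − calculated = 303 − 287.7 = 15.3 mOsm/kg

15.3 mOsm/kg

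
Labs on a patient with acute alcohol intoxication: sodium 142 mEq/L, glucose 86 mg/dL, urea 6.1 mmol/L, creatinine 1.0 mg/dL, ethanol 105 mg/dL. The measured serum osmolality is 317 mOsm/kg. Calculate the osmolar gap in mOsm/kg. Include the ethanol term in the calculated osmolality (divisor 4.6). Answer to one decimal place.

-0.7 mOsm/kg

Calculated osmolality = 2·Na + glucose/18 + urea + ethanol/4.6
= 2·142 + 86/18 + 6.1 + 105/4.6
= 284 + 4.78 + 6.10 + 22.83
= 317.71 mOsm/kg ≈ 317.7 mOsm/kg
Osmolar gap = measured − calculated = 317 − 317.7 = -0.7 mOsm/kg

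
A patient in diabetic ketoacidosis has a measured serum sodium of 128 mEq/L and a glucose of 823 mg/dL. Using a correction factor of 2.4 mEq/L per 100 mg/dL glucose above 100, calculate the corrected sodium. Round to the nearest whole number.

145 mEq/L

Corrected Na = measured Na + 2.4 · (glucose − 100)/100
= 128 + 2.4 · (823 − 100)/100
= 128 + 17.4
= 145.4 mEq/L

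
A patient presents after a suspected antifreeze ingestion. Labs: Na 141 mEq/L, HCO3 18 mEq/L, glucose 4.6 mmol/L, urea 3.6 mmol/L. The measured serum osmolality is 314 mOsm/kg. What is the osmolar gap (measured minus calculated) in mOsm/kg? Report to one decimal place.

Calculated osmolality = 2·Na + glucose + urea
= 2·141 + 4.6 + 3.6
= 282 + 4.60 + 3.60
= 290.2 mOsm/kg ≈ 290.2 mOsm/kg
Osmolar gap = measured − calculated = 314 − 290.2 = 23.8 mOsm/kg

23.8 mOsm/kg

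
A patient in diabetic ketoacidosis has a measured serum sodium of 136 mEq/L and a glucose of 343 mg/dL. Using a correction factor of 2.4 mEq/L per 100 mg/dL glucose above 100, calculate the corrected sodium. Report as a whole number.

142 mEq/L

Corrected Na = measured Na + 2.4 · (glucose − 100)/100
= 136 + 2.4 · (343 − 100)/100
= 136 + 5.8
= 141.8 mEq/L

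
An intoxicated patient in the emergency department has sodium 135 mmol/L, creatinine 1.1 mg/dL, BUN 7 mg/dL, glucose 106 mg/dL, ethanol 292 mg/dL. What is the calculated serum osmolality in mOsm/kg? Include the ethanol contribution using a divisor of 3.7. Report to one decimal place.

357.3 mOsm/kg

Calculated osmolality = 2·Na + glucose/18 + BUN/2.8 + ethanol/3.7
= 2·135 + 106/18 + 7/2.8 + 292/3.7
= 270 + 5.89 + 2.50 + 78.92
= 357.31 mOsm/kg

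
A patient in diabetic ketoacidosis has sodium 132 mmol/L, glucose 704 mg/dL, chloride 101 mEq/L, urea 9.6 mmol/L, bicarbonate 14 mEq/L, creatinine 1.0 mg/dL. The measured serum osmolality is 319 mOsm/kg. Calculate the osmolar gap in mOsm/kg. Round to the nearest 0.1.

6.3 mOsm/kg

Calculated osmolality = 2·Na + glucose/18 + urea
= 2·132 + 704/18 + 9.6
= 264 + 39.11 + 9.60
= 312.71 mOsm/kg ≈ 312.7 mOsm/kg
Osmolar gap = measured − calculated = 319 − 312.7 = 6.3 mOsm/kg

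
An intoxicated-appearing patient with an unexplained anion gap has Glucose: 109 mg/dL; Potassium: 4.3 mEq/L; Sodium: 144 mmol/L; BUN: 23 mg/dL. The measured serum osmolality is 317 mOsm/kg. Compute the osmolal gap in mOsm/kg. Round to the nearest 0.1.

14.7 mOsm/kg

Calculated osmolality = 2·Na + glucose/18 + BUN/2.8
= 2·144 + 109/18 + 23/2.8
= 288 + 6.06 + 8.21
= 302.27 mOsm/kg ≈ 302.3 mOsm/kg
Osmolar gap = measured − calculated = 317 − 302.3 = 14.7 mOsm/kg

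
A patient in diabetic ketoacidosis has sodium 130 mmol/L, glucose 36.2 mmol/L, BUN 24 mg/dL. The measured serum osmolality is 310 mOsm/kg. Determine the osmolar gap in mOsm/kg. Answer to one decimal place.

5.2 mOsm/kg

Calculated osmolality = 2·Na + glucose + BUN/2.8
= 2·130 + 36.2 + 24/2.8
= 260 + 36.20 + 8.57
= 304.77 mOsm/kg ≈ 304.8 mOsm/kg
Osmolar gap = measured − calculated = 310 − 304.8 = 5.2 mOsm/kg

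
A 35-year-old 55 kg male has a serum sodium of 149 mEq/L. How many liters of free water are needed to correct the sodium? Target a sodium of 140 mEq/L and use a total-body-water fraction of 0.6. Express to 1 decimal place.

TBW = 0.6 · 55 = 33 L
Free water deficit = TBW · (Na/140 − 1)
= 33 · (149/140 − 1)
= 33 · 0.0643
= 2.12 L

2.1 L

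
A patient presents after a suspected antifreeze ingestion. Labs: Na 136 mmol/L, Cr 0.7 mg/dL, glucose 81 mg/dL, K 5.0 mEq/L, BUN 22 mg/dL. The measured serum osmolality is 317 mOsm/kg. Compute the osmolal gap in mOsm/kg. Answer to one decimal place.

32.6 mOsm/kg

Calculated osmolality = 2·Na + glucose/18 + BUN/2.8
= 2·136 + 81/18 + 22/2.8
= 272 + 4.50 + 7.86
= 284.36 mOsm/kg ≈ 284.4 mOsm/kg
Osmolar gap = measured − calculated = 317 − 284.4 = 32.6 mOsm/kg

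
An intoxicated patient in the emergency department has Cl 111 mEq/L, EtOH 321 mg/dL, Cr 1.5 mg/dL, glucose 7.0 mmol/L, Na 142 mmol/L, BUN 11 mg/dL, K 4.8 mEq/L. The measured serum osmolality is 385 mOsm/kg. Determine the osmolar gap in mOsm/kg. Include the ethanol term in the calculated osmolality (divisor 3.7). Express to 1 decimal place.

Calculated osmolality = 2·Na + glucose + BUN/2.8 + ethanol/3.7
= 2·142 + 7 + 11/2.8 + 321/3.7
= 284 + 7 + 3.93 + 86.76
= 381.69 mOsm/kg ≈ 381.7 mOsm/kg
Osmolar gap = measured − calculated = 385 − 381.7 = 3.3 mOsm/kg

3.3 mOsm/kg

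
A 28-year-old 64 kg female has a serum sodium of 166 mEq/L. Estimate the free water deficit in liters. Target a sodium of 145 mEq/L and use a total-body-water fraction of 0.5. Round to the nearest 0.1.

TBW = 0.5 · 64 = 32 L
Free water deficit = TBW · (Na/145 − 1)
= 32 · (166/145 − 1)
= 32 · 0.1448
= 4.63 L

4.6 L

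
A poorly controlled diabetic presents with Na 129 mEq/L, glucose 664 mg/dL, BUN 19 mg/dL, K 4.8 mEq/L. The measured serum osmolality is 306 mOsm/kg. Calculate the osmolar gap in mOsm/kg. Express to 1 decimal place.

4.3 mOsm/kg

Calculated osmolality = 2·Na + glucose/18 + BUN/2.8
= 2·129 + 664/18 + 19/2.8
= 258 + 36.89 + 6.79
= 301.68 mOsm/kg ≈ 301.7 mOsm/kg
Osmolar gap = measured − calculated = 306 − 301.7 = 4.3 mOsm/kg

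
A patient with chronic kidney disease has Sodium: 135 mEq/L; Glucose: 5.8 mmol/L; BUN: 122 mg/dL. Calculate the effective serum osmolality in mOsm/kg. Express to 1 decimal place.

275.8 mOsm/kg

Effective osmolality excludes urea (freely permeant across cell membranes):
2·Na + glucose
= 2·135 + 5.8
= 270 + 5.8
= 275.8 mOsm/kg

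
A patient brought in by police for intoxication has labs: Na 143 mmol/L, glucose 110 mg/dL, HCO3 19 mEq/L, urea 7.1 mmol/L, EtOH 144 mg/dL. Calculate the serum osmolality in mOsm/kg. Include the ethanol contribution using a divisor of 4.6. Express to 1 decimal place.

Calculated osmolality = 2·Na + glucose/18 + urea + ethanol/4.6
= 2·143 + 110/18 + 7.1 + 144/4.6
= 286 + 6.11 + 7.10 + 31.30
= 330.51 mOsm/kg

330.5 mOsm/kg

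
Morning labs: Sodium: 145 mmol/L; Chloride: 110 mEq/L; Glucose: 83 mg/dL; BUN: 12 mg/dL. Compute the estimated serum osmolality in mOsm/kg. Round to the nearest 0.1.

298.9 mOsm/kg

Calculated osmolality = 2·Na + glucose/18 + BUN/2.8
= 2·145 + 83/18 + 12/2.8
= 290 + 4.61 + 4.29
= 298.9 mOsm/kg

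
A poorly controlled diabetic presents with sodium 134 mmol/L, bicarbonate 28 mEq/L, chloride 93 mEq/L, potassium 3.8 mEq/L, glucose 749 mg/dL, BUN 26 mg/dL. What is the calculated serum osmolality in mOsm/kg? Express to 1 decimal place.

318.9 mOsm/kg

Calculated osmolality = 2·Na + glucose/18 + BUN/2.8
= 2·134 + 749/18 + 26/2.8
= 268 + 41.61 + 9.29
= 318.9 mOsm/kg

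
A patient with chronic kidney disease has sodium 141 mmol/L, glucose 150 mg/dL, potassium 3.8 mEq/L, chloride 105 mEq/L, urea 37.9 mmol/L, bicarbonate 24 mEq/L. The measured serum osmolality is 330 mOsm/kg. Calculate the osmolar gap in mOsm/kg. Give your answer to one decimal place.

Calculated osmolality = 2·Na + glucose/18 + urea
= 2·141 + 150/18 + 37.9
= 282 + 8.33 + 37.90
= 328.23 mOsm/kg ≈ 328.2 mOsm/kg
Osmolar gap = measured − calculated = 330 − 328.2 = 1.8 mOsm/kg

1.8 mOsm/kg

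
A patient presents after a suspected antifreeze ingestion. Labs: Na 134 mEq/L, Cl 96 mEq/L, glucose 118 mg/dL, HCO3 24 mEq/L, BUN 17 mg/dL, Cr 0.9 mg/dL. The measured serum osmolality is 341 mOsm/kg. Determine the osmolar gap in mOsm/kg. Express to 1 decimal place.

Calculated osmolality = 2·Na + glucose/18 + BUN/2.8
= 2·134 + 118/18 + 17/2.8
= 268 + 6.56 + 6.07
= 280.63 mOsm/kg ≈ 280.6 mOsm/kg
Osmolar gap = measured − calculated = 341 − 280.6 = 60.4 mOsm/kg

60.4 mOsm/kg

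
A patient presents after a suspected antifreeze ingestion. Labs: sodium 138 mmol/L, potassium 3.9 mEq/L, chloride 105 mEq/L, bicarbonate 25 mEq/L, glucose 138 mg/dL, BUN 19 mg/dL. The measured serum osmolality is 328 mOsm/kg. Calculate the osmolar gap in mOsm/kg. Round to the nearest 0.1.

37.5 mOsm/kg

Calculated osmolality = 2·Na + glucose/18 + BUN/2.8
= 2·138 + 138/18 + 19/2.8
= 276 + 7.67 + 6.79
= 290.46 mOsm/kg ≈ 290.5 mOsm/kg
Osmolar gap = measured − calculated = 328 − 290.5 = 37.5 mOsm/kg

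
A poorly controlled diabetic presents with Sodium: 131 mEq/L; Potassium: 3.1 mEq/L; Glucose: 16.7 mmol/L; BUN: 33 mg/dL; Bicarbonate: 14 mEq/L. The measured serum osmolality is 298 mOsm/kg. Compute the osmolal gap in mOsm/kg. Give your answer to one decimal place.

Calculated osmolality = 2·Na + glucose + BUN/2.8
= 2·131 + 16.7 + 33/2.8
= 262 + 16.70 + 11.79
= 290.49 mOsm/kg ≈ 290.5 mOsm/kg
Osmolar gap = measured − calculated = 298 − 290.5 = 7.5 mOsm/kg

7.5 mOsm/kg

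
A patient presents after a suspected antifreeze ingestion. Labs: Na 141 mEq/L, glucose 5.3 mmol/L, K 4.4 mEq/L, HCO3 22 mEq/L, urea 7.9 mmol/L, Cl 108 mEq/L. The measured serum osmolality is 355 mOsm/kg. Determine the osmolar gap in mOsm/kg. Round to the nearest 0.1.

59.8 mOsm/kg

Calculated osmolality = 2·Na + glucose + urea
= 2·141 + 5.3 + 7.9
= 282 + 5.30 + 7.90
= 295.2 mOsm/kg ≈ 295.2 mOsm/kg
Osmolar gap = measured − calculated = 355 − 295.2 = 59.8 mOsm/kg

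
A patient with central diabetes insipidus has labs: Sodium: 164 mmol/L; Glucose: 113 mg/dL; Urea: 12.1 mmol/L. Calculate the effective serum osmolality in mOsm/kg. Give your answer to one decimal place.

334.3 mOsm/kg

Effective osmolality excludes urea (freely permeant across cell membranes):
2·Na + glucose/18
= 2·164 + 113/18
= 328 + 6.28
= 334.28 mOsm/kg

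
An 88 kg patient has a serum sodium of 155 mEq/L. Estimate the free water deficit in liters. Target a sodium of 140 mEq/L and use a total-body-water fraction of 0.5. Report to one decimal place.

TBW = 0.5 · 88 = 44 L
Free water deficit = TBW · (Na/140 − 1)
= 44 · (155/140 − 1)
= 44 · 0.1071
= 4.71 L

4.7 L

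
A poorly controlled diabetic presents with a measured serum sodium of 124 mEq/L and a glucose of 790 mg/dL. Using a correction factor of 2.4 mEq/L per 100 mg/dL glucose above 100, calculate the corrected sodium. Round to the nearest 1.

Corrected Na = measured Na + 2.4 · (glucose − 100)/100
= 124 + 2.4 · (790 − 100)/100
= 124 + 16.6
= 140.6 mEq/L

141 mEq/L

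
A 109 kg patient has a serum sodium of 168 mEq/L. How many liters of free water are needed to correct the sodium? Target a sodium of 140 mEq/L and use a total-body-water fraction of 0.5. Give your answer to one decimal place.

TBW = 0.5 · 109 = 54.5 L
Free water deficit = TBW · (Na/140 − 1)
= 54.5 · (168/140 − 1)
= 54.5 · 0.2
= 10.9 L

10.9 L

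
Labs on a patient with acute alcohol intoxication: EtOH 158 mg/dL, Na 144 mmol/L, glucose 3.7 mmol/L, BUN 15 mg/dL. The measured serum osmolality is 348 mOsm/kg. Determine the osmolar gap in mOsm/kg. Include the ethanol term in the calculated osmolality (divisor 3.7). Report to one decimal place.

8.2 mOsm/kg

Calculated osmolality = 2·Na + glucose + BUN/2.8 + ethanol/3.7
= 2·144 + 3.7 + 15/2.8 + 158/3.7
= 288 + 3.70 + 5.36 + 42.70
= 339.76 mOsm/kg ≈ 339.8 mOsm/kg
Osmolar gap = measured − calculated = 348 − 339.8 = 8.2 mOsm/kg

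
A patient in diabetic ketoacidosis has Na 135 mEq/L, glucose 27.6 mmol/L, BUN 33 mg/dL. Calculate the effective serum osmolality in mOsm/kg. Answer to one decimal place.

Effective osmolality excludes urea (freely permeant across cell membranes):
2·Na + glucose
= 2·135 + 27.6
= 270 + 27.6
= 297.6 mOsm/kg

297.6 mOsm/kg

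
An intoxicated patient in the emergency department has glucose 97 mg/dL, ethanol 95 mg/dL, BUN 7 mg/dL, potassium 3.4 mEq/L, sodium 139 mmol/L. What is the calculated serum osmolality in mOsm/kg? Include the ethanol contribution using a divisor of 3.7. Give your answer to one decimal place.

311.6 mOsm/kg

Calculated osmolality = 2·Na + glucose/18 + BUN/2.8 + ethanol/3.7
= 2·139 + 97/18 + 7/2.8 + 95/3.7
= 278 + 5.39 + 2.50 + 25.68
= 311.57 mOsm/kg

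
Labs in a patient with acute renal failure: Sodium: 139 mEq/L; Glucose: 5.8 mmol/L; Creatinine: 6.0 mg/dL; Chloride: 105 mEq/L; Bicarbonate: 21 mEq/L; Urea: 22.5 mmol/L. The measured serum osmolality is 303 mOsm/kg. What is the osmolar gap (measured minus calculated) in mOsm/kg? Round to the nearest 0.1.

-3.3 mOsm/kg

Calculated osmolality = 2·Na + glucose + urea
= 2·139 + 5.8 + 22.5
= 278 + 5.80 + 22.50
= 306.3 mOsm/kg ≈ 306.3 mOsm/kg
Osmolar gap = measured − calculated = 303 − 306.3 = -3.3 mOsm/kg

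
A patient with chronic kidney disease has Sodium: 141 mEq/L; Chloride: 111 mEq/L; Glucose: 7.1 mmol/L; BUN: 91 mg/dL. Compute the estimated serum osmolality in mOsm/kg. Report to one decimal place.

Calculated osmolality = 2·Na + glucose + BUN/2.8
= 2·141 + 7.1 + 91/2.8
= 282 + 7.10 + 32.50
= 321.6 mOsm/kg

321.6 mOsm/kg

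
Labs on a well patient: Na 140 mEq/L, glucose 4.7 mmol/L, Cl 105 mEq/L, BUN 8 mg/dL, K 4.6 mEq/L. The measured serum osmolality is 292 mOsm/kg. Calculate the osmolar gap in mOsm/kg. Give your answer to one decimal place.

4.4 mOsm/kg

Calculated osmolality = 2·Na + glucose + BUN/2.8
= 2·140 + 4.7 + 8/2.8
= 280 + 4.70 + 2.86
= 287.56 mOsm/kg ≈ 287.6 mOsm/kg
Osmolar gap = measured − calculated = 292 − 287.6 = 4.4 mOsm/kg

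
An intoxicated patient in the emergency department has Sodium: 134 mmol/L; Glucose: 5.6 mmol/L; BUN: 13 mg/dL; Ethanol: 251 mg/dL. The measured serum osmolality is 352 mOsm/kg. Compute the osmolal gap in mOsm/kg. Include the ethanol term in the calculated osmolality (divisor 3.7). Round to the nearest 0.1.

5.9 mOsm/kg

Calculated osmolality = 2·Na + glucose + BUN/2.8 + ethanol/3.7
= 2·134 + 5.6 + 13/2.8 + 251/3.7
= 268 + 5.60 + 4.64 + 67.84
= 346.08 mOsm/kg ≈ 346.1 mOsm/kg
Osmolar gap = measured − calculated = 352 − 346.1 = 5.9 mOsm/kg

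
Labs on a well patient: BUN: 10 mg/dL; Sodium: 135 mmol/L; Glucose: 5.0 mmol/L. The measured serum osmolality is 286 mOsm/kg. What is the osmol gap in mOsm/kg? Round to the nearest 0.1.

Calculated osmolality = 2·Na + glucose + BUN/2.8
= 2·135 + 5 + 10/2.8
= 270 + 5 + 3.57
= 278.57 mOsm/kg ≈ 278.6 mOsm/kg
Osmolar gap = measured − calculated = 286 − 278.6 = 7.4 mOsm/kg

7.4 mOsm/kg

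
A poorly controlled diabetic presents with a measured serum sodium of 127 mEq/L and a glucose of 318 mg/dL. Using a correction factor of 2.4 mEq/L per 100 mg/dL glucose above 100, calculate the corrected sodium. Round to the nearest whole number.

132 mEq/L

Corrected Na = measured Na + 2.4 · (glucose − 100)/100
= 127 + 2.4 · (318 − 100)/100
= 127 + 5.2
= 132.2 mEq/L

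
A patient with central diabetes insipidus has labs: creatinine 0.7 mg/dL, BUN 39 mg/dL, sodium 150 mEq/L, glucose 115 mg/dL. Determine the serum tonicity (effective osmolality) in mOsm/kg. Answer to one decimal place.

Effective osmolality excludes urea (freely permeant across cell membranes):
2·Na + glucose/18
= 2·150 + 115/18
= 300 + 6.39
= 306.39 mOsm/kg

306.4 mOsm/kg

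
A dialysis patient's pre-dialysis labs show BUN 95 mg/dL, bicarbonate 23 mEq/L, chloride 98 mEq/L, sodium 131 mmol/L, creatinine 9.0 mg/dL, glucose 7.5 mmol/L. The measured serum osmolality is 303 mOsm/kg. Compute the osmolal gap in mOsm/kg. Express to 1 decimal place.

-0.4 mOsm/kg

Calculated osmolality = 2·Na + glucose + BUN/2.8
= 2·131 + 7.5 + 95/2.8
= 262 + 7.50 + 33.93
= 303.43 mOsm/kg ≈ 303.4 mOsm/kg
Osmolar gap = measured − calculated = 303 − 303.4 = -0.4 mOsm/kg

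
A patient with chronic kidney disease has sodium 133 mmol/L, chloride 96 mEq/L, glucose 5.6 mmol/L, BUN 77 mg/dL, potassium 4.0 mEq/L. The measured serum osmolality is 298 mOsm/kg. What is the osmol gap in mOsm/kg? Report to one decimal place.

Calculated osmolality = 2·Na + glucose + BUN/2.8
= 2·133 + 5.6 + 77/2.8
= 266 + 5.60 + 27.50
= 299.1 mOsm/kg ≈ 299.1 mOsm/kg
Osmolar gap = measured − calculated = 298 − 299.1 = -1.1 mOsm/kg

-1.1 mOsm/kg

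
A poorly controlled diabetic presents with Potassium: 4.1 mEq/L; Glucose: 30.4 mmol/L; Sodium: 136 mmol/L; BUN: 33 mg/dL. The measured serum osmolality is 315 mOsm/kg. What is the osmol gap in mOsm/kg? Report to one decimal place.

0.8 mOsm/kg

Calculated osmolality = 2·Na + glucose + BUN/2.8
= 2·136 + 30.4 + 33/2.8
= 272 + 30.40 + 11.79
= 314.19 mOsm/kg ≈ 314.2 mOsm/kg
Osmolar gap = measured − calculated = 315 − 314.2 = 0.8 mOsm/kg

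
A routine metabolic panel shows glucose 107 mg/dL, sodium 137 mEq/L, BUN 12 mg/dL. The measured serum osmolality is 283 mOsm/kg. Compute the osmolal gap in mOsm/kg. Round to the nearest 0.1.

Calculated osmolality = 2·Na + glucose/18 + BUN/2.8
= 2·137 + 107/18 + 12/2.8
= 274 + 5.94 + 4.29
= 284.23 mOsm/kg ≈ 284.2 mOsm/kg
Osmolar gap = measured − calculated = 283 − 284.2 = -1.2 mOsm/kg

-1.2 mOsm/kg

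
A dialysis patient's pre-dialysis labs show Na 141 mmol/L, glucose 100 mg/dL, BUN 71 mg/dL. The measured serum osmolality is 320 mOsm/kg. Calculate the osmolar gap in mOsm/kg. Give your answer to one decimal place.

7.1 mOsm/kg

Calculated osmolality = 2·Na + glucose/18 + BUN/2.8
= 2·141 + 100/18 + 71/2.8
= 282 + 5.56 + 25.36
= 312.92 mOsm/kg ≈ 312.9 mOsm/kg
Osmolar gap = measured − calculated = 320 − 312.9 = 7.1 mOsm/kg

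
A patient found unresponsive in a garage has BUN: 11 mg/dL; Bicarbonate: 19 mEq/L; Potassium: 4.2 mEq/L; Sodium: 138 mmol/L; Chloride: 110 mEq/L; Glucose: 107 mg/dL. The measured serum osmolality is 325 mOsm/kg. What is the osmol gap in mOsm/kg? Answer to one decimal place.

39.1 mOsm/kg

Calculated osmolality = 2·Na + glucose/18 + BUN/2.8
= 2·138 + 107/18 + 11/2.8
= 276 + 5.94 + 3.93
= 285.87 mOsm/kg ≈ 285.9 mOsm/kg
Osmolar gap = measured − calculated = 325 − 285.9 = 39.1 mOsm/kg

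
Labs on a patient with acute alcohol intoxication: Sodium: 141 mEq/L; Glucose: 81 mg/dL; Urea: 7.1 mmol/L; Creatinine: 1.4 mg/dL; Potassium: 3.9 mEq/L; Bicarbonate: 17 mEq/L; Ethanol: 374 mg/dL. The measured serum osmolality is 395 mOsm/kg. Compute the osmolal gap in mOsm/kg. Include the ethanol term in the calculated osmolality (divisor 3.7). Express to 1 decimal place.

0.3 mOsm/kg

Calculated osmolality = 2·Na + glucose/18 + urea + ethanol/3.7
= 2·141 + 81/18 + 7.1 + 374/3.7
= 282 + 4.50 + 7.10 + 101.08
= 394.68 mOsm/kg ≈ 394.7 mOsm/kg
Osmolar gap = measured − calculated = 395 − 394.7 = 0.3 mOsm/kg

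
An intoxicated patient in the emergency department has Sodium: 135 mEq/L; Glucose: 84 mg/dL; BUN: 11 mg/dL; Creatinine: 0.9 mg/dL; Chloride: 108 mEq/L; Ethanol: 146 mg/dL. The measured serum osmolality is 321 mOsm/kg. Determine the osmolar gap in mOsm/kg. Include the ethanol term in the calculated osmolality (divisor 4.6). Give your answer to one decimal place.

Calculated osmolality = 2·Na + glucose/18 + BUN/2.8 + ethanol/4.6
= 2·135 + 84/18 + 11/2.8 + 146/4.6
= 270 + 4.67 + 3.93 + 31.74
= 310.34 mOsm/kg ≈ 310.3 mOsm/kg
Osmolar gap = measured − calculated = 321 − 310.3 = 10.7 mOsm/kg

10.7 mOsm/kg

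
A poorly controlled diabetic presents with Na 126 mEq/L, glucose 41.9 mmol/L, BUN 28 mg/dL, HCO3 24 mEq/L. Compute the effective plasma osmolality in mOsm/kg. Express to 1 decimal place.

Effective osmolality excludes urea (freely permeant across cell membranes):
2·Na + glucose
= 2·126 + 41.9
= 252 + 41.9
= 293.9 mOsm/kg

293.9 mOsm/kg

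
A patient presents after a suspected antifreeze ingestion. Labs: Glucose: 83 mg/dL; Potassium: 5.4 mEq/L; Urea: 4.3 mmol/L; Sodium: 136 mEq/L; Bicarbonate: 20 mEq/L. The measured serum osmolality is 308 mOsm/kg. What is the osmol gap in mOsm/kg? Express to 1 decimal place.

Calculated osmolality = 2·Na + glucose/18 + urea
= 2·136 + 83/18 + 4.3
= 272 + 4.61 + 4.30
= 280.91 mOsm/kg ≈ 280.9 mOsm/kg
Osmolar gap = measured − calculated = 308 − 280.9 = 27.1 mOsm/kg

27.1 mOsm/kg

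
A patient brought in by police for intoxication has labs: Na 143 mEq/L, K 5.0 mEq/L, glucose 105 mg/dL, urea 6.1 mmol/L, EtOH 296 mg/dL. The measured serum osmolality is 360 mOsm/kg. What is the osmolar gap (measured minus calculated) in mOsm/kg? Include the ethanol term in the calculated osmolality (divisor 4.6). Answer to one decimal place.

Calculated osmolality = 2·Na + glucose/18 + urea + ethanol/4.6
= 2·143 + 105/18 + 6.1 + 296/4.6
= 286 + 5.83 + 6.10 + 64.35
= 362.28 mOsm/kg ≈ 362.3 mOsm/kg
Osmolar gap = measured − calculated = 360 − 362.3 = -2.3 mOsm/kg

-2.3 mOsm/kg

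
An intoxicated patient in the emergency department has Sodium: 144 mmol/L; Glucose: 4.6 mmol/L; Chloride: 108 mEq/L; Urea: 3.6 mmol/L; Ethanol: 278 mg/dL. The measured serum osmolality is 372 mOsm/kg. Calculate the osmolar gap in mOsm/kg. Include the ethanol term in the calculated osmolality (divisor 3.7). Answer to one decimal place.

0.7 mOsm/kg

Calculated osmolality = 2·Na + glucose + urea + ethanol/3.7
= 2·144 + 4.6 + 3.6 + 278/3.7
= 288 + 4.60 + 3.60 + 75.14
= 371.34 mOsm/kg ≈ 371.3 mOsm/kg
Osmolar gap = measured − calculated = 372 − 371.3 = 0.7 mOsm/kg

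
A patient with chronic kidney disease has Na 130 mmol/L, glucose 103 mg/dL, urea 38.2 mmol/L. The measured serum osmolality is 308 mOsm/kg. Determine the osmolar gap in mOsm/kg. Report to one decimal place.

Calculated osmolality = 2·Na + glucose/18 + urea
= 2·130 + 103/18 + 38.2
= 260 + 5.72 + 38.20
= 303.92 mOsm/kg ≈ 303.9 mOsm/kg
Osmolar gap = measured − calculated = 308 − 303.9 = 4.1 mOsm/kg

4.1 mOsm/kg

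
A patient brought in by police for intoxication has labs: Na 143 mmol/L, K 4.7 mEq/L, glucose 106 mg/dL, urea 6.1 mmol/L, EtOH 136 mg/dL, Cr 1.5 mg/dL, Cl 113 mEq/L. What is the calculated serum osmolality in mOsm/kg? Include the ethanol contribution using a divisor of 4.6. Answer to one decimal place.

Calculated osmolality = 2·Na + glucose/18 + urea + ethanol/4.6
= 2·143 + 106/18 + 6.1 + 136/4.6
= 286 + 5.89 + 6.10 + 29.57
= 327.56 mOsm/kg

327.6 mOsm/kg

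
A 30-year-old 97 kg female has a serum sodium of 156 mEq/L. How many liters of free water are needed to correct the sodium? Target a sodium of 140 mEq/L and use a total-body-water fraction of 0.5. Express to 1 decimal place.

TBW = 0.5 · 97 = 48.5 L
Free water deficit = TBW · (Na/140 − 1)
= 48.5 · (156/140 − 1)
= 48.5 · 0.1143
= 5.54 L

5.5 L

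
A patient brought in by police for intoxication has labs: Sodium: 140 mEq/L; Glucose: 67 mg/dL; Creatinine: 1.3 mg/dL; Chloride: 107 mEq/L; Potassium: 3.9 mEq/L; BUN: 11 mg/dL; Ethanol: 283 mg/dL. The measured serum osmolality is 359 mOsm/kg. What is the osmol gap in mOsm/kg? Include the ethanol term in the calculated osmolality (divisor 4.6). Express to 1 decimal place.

Calculated osmolality = 2·Na + glucose/18 + BUN/2.8 + ethanol/4.6
= 2·140 + 67/18 + 11/2.8 + 283/4.6
= 280 + 3.72 + 3.93 + 61.52
= 349.17 mOsm/kg ≈ 349.2 mOsm/kg
Osmolar gap = measured − calculated = 359 − 349.2 = 9.8 mOsm/kg

9.8 mOsm/kg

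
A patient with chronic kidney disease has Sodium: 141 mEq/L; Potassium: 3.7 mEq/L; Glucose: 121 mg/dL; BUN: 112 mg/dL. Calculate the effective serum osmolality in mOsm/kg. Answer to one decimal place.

Effective osmolality excludes urea (freely permeant across cell membranes):
2·Na + glucose/18
= 2·141 + 121/18
= 282 + 6.72
= 288.72 mOsm/kg

288.7 mOsm/kg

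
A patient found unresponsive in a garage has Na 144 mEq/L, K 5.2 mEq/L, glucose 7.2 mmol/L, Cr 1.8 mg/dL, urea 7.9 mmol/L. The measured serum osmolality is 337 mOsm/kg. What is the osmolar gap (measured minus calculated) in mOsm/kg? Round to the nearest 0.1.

Calculated osmolality = 2·Na + glucose + urea
= 2·144 + 7.2 + 7.9
= 288 + 7.20 + 7.90
= 303.1 mOsm/kg ≈ 303.1 mOsm/kg
Osmolar gap = measured − calculated = 337 − 303.1 = 33.9 mOsm/kg

33.9 mOsm/kg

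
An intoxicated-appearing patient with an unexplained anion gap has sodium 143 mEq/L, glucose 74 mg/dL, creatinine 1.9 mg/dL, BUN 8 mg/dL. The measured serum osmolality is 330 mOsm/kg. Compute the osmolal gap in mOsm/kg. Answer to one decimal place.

37.0 mOsm/kg

Calculated osmolality = 2·Na + glucose/18 + BUN/2.8
= 2·143 + 74/18 + 8/2.8
= 286 + 4.11 + 2.86
= 292.97 mOsm/kg ≈ 293.0 mOsm/kg
Osmolar gap = measured − calculated = 330 − 293.0 = 37.0 mOsm/kg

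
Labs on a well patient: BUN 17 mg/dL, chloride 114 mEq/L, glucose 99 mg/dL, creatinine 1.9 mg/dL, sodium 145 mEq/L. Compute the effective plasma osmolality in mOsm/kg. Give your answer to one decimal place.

Effective osmolality excludes urea (freely permeant across cell membranes):
2·Na + glucose/18
= 2·145 + 99/18
= 290 + 5.5
= 295.5 mOsm/kg

295.5 mOsm/kg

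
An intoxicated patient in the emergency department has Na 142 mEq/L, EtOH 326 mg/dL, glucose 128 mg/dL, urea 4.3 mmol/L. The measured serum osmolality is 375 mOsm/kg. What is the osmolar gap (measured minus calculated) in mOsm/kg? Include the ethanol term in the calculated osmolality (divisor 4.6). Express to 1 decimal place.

8.7 mOsm/kg

Calculated osmolality = 2·Na + glucose/18 + urea + ethanol/4.6
= 2·142 + 128/18 + 4.3 + 326/4.6
= 284 + 7.11 + 4.30 + 70.87
= 366.28 mOsm/kg ≈ 366.3 mOsm/kg
Osmolar gap = measured − calculated = 375 − 366.3 = 8.7 mOsm/kg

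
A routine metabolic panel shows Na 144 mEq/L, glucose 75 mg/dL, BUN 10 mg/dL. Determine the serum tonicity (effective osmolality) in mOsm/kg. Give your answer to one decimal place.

Effective osmolality excludes urea (freely permeant across cell membranes):
2·Na + glucose/18
= 2·144 + 75/18
= 288 + 4.17
= 292.17 mOsm/kg

292.2 mOsm/kg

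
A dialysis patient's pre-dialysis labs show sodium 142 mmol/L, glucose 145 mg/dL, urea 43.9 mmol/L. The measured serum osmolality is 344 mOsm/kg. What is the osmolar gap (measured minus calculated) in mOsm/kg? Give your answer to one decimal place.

Calculated osmolality = 2·Na + glucose/18 + urea
= 2·142 + 145/18 + 43.9
= 284 + 8.06 + 43.90
= 335.96 mOsm/kg ≈ 336.0 mOsm/kg
Osmolar gap = measured − calculated = 344 − 336.0 = 8.0 mOsm/kg

8.0 mOsm/kg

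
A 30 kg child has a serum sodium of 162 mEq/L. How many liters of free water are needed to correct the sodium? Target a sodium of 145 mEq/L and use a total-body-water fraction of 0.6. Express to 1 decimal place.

TBW = 0.6 · 30 = 18 L
Free water deficit = TBW · (Na/145 − 1)
= 18 · (162/145 − 1)
= 18 · 0.1172
= 2.11 L

2.1 L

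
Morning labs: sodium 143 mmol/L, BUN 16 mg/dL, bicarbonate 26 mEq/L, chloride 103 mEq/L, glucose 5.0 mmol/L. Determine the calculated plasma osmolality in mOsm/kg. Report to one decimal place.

296.7 mOsm/kg

Calculated osmolality = 2·Na + glucose + BUN/2.8
= 2·143 + 5 + 16/2.8
= 286 + 5 + 5.71
= 296.71 mOsm/kg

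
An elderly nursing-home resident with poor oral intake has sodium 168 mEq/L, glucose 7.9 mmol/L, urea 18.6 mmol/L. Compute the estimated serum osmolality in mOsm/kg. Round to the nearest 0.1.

362.5 mOsm/kg

Calculated osmolality = 2·Na + glucose + urea
= 2·168 + 7.9 + 18.6
= 336 + 7.90 + 18.60
= 362.5 mOsm/kg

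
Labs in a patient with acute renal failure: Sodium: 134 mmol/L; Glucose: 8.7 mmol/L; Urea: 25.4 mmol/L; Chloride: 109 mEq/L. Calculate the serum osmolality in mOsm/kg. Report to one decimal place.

Calculated osmolality = 2·Na + glucose + urea
= 2·134 + 8.7 + 25.4
= 268 + 8.70 + 25.40
= 302.1 mOsm/kg

302.1 mOsm/kg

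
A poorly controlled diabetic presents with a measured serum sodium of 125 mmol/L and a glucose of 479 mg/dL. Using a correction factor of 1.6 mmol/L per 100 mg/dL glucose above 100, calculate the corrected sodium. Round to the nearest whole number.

131 mmol/L

Corrected Na = measured Na + 1.6 · (glucose − 100)/100
= 125 + 1.6 · (479 − 100)/100
= 125 + 6.1
= 131.1 mmol/L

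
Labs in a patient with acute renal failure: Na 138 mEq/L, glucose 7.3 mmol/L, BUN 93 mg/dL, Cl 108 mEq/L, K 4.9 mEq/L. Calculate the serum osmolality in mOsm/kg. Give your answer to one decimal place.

316.5 mOsm/kg

Calculated osmolality = 2·Na + glucose + BUN/2.8
= 2·138 + 7.3 + 93/2.8
= 276 + 7.30 + 33.21
= 316.51 mOsm/kg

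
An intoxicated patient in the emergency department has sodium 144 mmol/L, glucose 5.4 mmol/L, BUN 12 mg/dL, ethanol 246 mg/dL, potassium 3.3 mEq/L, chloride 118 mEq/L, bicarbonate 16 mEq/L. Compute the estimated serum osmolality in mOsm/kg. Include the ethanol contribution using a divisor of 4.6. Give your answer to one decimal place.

351.2 mOsm/kg

Calculated osmolality = 2·Na + glucose + BUN/2.8 + ethanol/4.6
= 2·144 + 5.4 + 12/2.8 + 246/4.6
= 288 + 5.40 + 4.29 + 53.48
= 351.17 mOsm/kg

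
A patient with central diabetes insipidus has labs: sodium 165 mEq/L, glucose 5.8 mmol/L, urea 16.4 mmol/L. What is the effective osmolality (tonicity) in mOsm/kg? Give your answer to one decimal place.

335.8 mOsm/kg

Effective osmolality excludes urea (freely permeant across cell membranes):
2·Na + glucose
= 2·165 + 5.8
= 330 + 5.8
= 335.8 mOsm/kg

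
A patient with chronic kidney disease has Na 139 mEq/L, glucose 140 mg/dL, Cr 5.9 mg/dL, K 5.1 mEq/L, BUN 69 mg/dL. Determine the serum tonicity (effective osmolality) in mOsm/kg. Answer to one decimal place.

Effective osmolality excludes urea (freely permeant across cell membranes):
2·Na + glucose/18
= 2·139 + 140/18
= 278 + 7.78
= 285.78 mOsm/kg

285.8 mOsm/kg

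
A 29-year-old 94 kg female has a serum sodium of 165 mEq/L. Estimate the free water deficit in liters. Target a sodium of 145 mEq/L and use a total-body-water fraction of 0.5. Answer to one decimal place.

6.5 L

TBW = 0.5 · 94 = 47 L
Free water deficit = TBW · (Na/145 − 1)
= 47 · (165/145 − 1)
= 47 · 0.1379
= 6.48 L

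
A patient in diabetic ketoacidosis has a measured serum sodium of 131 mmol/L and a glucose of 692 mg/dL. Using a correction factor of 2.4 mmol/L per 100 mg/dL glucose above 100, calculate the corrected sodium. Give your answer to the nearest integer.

145 mmol/L

Corrected Na = measured Na + 2.4 · (glucose − 100)/100
= 131 + 2.4 · (692 − 100)/100
= 131 + 14.2
= 145.2 mmol/L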